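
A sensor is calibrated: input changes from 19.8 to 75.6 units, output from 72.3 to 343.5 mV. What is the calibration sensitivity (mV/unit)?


Sensitivity = (y2 - y1) / (x2 - x1).
S = (343.5 - 72.3) / (75.6 - 19.8)
S = 271.2 / 55.8
S = 4.8602 mV/unit

4.8602 mV/unit


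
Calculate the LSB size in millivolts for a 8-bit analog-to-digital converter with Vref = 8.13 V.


The resolution (LSB) of an ADC is Vref / 2^n.
LSB = 8.13 / 2^8
LSB = 8.13 / 256
LSB = 0.03175781 V = 31.7578125 mV

31.7578125 mV


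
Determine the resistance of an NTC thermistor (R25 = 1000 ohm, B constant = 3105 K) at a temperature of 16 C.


NTC thermistor equation: Rt = R25 * exp(B * (1/T - 1/T25)).
T in Kelvin: 289.15 K, T25 = 298.15 K
1/T - 1/T25 = 1/289.15 - 1/298.15 = 0.0001044
B * (1/T - 1/T25) = 3105 * 0.0001044 = 0.3242
Rt = 1000 * exp(0.3242) = 1382.9 ohm

1382.9 ohm


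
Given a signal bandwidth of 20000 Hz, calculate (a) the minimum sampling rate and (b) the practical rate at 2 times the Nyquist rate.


By Nyquist theorem, fs_min = 2 * fmax.
fs_min = 2 * 20000 = 40000 Hz
Practical rate = 2 * fs_min = 2 * 40000 = 80000 Hz

fs_min = 40000 Hz, fs_practical = 80000 Hz


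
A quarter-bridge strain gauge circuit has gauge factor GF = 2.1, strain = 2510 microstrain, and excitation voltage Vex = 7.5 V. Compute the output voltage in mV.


Quarter bridge output: Vout = (GF * epsilon * Vex) / 4.
Vout = (2.1 * 2510e-6 * 7.5) / 4
Vout = 0.0395325 / 4 V
Vout = 0.00988312 V = 9.8831 mV

9.8831 mV


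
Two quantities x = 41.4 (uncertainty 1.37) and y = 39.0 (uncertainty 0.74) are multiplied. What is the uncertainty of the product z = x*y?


For a product z = x*y, the relative uncertainty is:
uz/z = sqrt((ux/x)^2 + (uy/y)^2)
Relative uncertainties: ux/x = 1.37/41.4 = 0.033092
uy/y = 0.74/39.0 = 0.018974
z = 41.4 * 39.0 = 1614.6
uz = 1614.6 * sqrt(0.033092^2 + 0.018974^2) = 61.59

61.59


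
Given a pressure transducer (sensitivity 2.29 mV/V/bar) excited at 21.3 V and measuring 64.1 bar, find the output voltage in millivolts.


Output = sensitivity * Vex * P.
Vout = 2.29 * 21.3 * 64.1
Vout = 48.777 * 64.1
Vout = 3126.61 mV

3126.61 mV


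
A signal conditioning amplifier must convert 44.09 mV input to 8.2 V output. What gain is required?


Gain = Vout / Vin (converting to same units).
G = 8.2 V / 44.09 mV
G = 8200.0 mV / 44.09 mV
G = 185.98

185.98


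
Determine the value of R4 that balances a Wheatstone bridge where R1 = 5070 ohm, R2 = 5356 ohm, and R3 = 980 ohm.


At balance: R1*R4 = R2*R3, so R4 = R2*R3/R1.
R4 = 5356 * 980 / 5070
R4 = 5248880 / 5070
R4 = 1035.28 ohm

1035.28 ohm


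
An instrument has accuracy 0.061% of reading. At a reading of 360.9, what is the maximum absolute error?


Absolute error = (accuracy% / 100) * reading.
Error = (0.061 / 100) * 360.9
Error = 0.00061 * 360.9
Error = 0.2201

0.2201


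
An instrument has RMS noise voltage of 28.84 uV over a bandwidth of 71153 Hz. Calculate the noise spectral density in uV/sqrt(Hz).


Noise spectral density = Vrms / sqrt(BW).
NSD = 28.84 / sqrt(71153)
NSD = 28.84 / 266.7452
NSD = 0.1081 uV/sqrt(Hz)

0.1081 uV/sqrt(Hz)


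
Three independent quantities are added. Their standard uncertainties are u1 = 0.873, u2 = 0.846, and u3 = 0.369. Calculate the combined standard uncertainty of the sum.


For a sum of independent quantities, uc = sqrt(u1^2 + u2^2 + u3^2).
uc = sqrt(0.873^2 + 0.846^2 + 0.369^2)
uc = sqrt(0.762129 + 0.715716 + 0.136161)
uc = 1.2704

1.2704


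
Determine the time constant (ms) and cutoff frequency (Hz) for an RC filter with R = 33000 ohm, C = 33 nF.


Time constant: tau = R * C.
tau = 33000 * 3.30e-08 = 0.001089 s
tau = 1.089 ms
Cutoff frequency: fc = 1 / (2*pi*R*C).
fc = 1 / (2*pi*0.001089) = 146.15 Hz

tau = 1.089 ms, fc = 146.15 Hz


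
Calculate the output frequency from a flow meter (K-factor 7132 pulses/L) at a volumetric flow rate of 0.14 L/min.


Frequency = K * Q / 60 (converting L/min to L/s).
f = 7132 * 0.14 / 60
f = 998.48 / 60
f = 16.64 Hz

16.64 Hz


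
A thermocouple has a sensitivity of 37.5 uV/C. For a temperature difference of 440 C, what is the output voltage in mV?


The thermocouple output V = sensitivity * dT.
V = 37.5 uV/C * 440 C
V = 16500.0 uV
V = 16.5 mV

16.5 mV


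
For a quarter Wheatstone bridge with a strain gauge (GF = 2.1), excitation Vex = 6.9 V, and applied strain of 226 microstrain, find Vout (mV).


Quarter bridge output: Vout = (GF * epsilon * Vex) / 4.
Vout = (2.1 * 226e-6 * 6.9) / 4
Vout = 0.00327474 / 4 V
Vout = 0.00081868 V = 0.8187 mV

0.8187 mV


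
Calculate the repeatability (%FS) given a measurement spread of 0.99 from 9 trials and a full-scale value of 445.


Repeatability = (spread / full scale) * 100%.
R = (0.99 / 445) * 100
R = 0.222 %FS

0.222 %FS


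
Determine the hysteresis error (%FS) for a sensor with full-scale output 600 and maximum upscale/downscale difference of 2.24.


Hysteresis = (max difference / full scale) * 100%.
H = (2.24 / 600) * 100
H = 0.373 %FS

0.373 %FS


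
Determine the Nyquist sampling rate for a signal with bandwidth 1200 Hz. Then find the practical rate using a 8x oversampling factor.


By Nyquist theorem, fs_min = 2 * fmax.
fs_min = 2 * 1200 = 2400 Hz
Practical rate = 8 * fs_min = 8 * 2400 = 19200 Hz

fs_min = 2400 Hz, fs_practical = 19200 Hz


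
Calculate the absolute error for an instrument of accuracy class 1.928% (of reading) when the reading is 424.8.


Absolute error = (accuracy% / 100) * reading.
Error = (1.928 / 100) * 424.8
Error = 0.01928 * 424.8
Error = 8.1901

8.1901


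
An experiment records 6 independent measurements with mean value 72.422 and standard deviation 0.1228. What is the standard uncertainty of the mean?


The standard uncertainty for Type A evaluation is u = s / sqrt(n).
u = 0.1228 / sqrt(6)
u = 0.1228 / 2.4495
u = 0.0501

0.0501


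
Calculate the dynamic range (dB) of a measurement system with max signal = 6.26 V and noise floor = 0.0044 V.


Dynamic range = 20 * log10(Vmax / Vnoise).
DR = 20 * log10(6.26 / 0.0044)
DR = 20 * log10(1422.73)
DR = 63.06 dB

63.06 dB


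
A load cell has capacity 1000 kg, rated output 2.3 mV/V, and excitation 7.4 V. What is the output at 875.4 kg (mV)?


Vout = rated_output * Vex * (load / capacity).
Vout = 2.3 * 7.4 * (875.4 / 1000)
Vout = 2.3 * 7.4 * 0.8754
Vout = 14.899 mV

14.899 mV


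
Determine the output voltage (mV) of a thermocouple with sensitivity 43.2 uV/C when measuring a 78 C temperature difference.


The thermocouple output V = sensitivity * dT.
V = 43.2 uV/C * 78 C
V = 3369.6 uV
V = 3.37 mV

3.37 mV


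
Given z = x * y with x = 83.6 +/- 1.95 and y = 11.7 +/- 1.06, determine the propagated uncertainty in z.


For a product z = x*y, the relative uncertainty is:
uz/z = sqrt((ux/x)^2 + (uy/y)^2)
Relative uncertainties: ux/x = 1.95/83.6 = 0.023325
uy/y = 1.06/11.7 = 0.090598
z = 83.6 * 11.7 = 978.1
uz = 978.1 * sqrt(0.023325^2 + 0.090598^2) = 91.506

91.506


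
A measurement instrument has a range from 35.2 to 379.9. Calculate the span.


Span = upper range - lower range.
Span = 379.9 - (35.2)
Span = 344.7

344.7


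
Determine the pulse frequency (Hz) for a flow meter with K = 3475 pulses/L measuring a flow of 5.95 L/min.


Frequency = K * Q / 60 (converting L/min to L/s).
f = 3475 * 5.95 / 60
f = 20676.25 / 60
f = 344.6 Hz

344.6 Hz


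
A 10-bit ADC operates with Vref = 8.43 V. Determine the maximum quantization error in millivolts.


The maximum quantization error is +/- LSB/2.
LSB = Vref / 2^n = 8.43 / 1024 = 0.00823242 V
Max error = LSB / 2 = 0.00823242 / 2 = 0.00411621 V
Max error = 4.1162 mV

4.1162 mV


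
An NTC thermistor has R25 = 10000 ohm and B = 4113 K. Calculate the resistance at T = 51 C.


NTC thermistor equation: Rt = R25 * exp(B * (1/T - 1/T25)).
T in Kelvin: 324.15 K, T25 = 298.15 K
1/T - 1/T25 = 1/324.15 - 1/298.15 = -0.00026902
B * (1/T - 1/T25) = 4113 * -0.00026902 = -1.1065
Rt = 10000 * exp(-1.1065) = 3307.1 ohm

3307.1 ohm


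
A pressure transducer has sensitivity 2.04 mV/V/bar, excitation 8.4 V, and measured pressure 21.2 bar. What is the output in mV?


Output = sensitivity * Vex * P.
Vout = 2.04 * 8.4 * 21.2
Vout = 17.136 * 21.2
Vout = 363.28 mV

363.28 mV


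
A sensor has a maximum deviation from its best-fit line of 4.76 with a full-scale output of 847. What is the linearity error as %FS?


Linearity error = (max deviation / full scale) * 100%.
Linearity = (4.76 / 847) * 100
Linearity = 0.562 %FS

0.562 %FS


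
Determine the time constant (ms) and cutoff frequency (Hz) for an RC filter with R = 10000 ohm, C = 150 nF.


Time constant: tau = R * C.
tau = 10000 * 1.50e-07 = 0.0015 s
tau = 1.5 ms
Cutoff frequency: fc = 1 / (2*pi*R*C).
fc = 1 / (2*pi*0.0015) = 106.1 Hz

tau = 1.5 ms, fc = 106.1 Hz


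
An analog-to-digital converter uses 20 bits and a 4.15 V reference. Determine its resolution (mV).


The resolution (LSB) of an ADC is Vref / 2^n.
LSB = 4.15 / 2^20
LSB = 4.15 / 1048576
LSB = 3.96e-06 V = 0.00395775 mV

0.00395775 mV


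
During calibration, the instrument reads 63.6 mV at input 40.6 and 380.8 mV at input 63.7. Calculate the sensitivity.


Sensitivity = (y2 - y1) / (x2 - x1).
S = (380.8 - 63.6) / (63.7 - 40.6)
S = 317.2 / 23.1
S = 13.7316 mV/unit

13.7316 mV/unit


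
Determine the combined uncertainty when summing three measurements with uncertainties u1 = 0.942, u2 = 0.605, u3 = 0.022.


For a sum of independent quantities, uc = sqrt(u1^2 + u2^2 + u3^2).
uc = sqrt(0.942^2 + 0.605^2 + 0.022^2)
uc = sqrt(0.887364 + 0.366025 + 0.000484)
uc = 1.1198

1.1198


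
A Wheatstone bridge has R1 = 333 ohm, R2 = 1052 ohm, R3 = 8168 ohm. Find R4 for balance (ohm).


At balance: R1*R4 = R2*R3, so R4 = R2*R3/R1.
R4 = 1052 * 8168 / 333
R4 = 8592736 / 333
R4 = 25804.01 ohm

25804.01 ohm


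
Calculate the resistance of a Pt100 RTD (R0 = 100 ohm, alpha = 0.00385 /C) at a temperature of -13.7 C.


The RTD equation: Rt = R0 * (1 + alpha * T).
Rt = 100 * (1 + 0.00385 * -13.7)
Rt = 100 * (1 + -0.052745)
Rt = 100 * 0.947255
Rt = 94.725 ohm

94.725 ohm


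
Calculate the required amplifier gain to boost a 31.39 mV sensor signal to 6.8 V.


Gain = Vout / Vin (converting to same units).
G = 6.8 V / 31.39 mV
G = 6800.0 mV / 31.39 mV
G = 216.63

216.63


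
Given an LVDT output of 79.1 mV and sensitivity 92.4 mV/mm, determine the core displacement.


Displacement = Vout / sensitivity.
d = 79.1 / 92.4
d = 0.856 mm

0.856 mm


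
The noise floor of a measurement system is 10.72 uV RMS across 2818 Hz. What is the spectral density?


Noise spectral density = Vrms / sqrt(BW).
NSD = 10.72 / sqrt(2818)
NSD = 10.72 / 53.0848
NSD = 0.2019 uV/sqrt(Hz)

0.2019 uV/sqrt(Hz)


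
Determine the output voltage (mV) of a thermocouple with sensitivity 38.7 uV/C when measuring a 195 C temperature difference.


The thermocouple output V = sensitivity * dT.
V = 38.7 uV/C * 195 C
V = 7546.5 uV
V = 7.547 mV

7.547 mV


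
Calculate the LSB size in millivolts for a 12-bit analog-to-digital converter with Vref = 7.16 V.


The resolution (LSB) of an ADC is Vref / 2^n.
LSB = 7.16 / 2^12
LSB = 7.16 / 4096
LSB = 0.00174805 V = 1.74804688 mV

1.74804688 mV


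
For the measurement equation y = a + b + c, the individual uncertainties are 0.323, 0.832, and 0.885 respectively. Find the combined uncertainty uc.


For a sum of independent quantities, uc = sqrt(u1^2 + u2^2 + u3^2).
uc = sqrt(0.323^2 + 0.832^2 + 0.885^2)
uc = sqrt(0.104329 + 0.692224 + 0.783225)
uc = 1.2569

1.2569


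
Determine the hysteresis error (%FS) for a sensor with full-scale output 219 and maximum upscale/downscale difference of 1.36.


Hysteresis = (max difference / full scale) * 100%.
H = (1.36 / 219) * 100
H = 0.621 %FS

0.621 %FS


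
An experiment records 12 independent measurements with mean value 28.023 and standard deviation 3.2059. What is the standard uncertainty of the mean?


The standard uncertainty for Type A evaluation is u = s / sqrt(n).
u = 3.2059 / sqrt(12)
u = 3.2059 / 3.4641
u = 0.9255

0.9255


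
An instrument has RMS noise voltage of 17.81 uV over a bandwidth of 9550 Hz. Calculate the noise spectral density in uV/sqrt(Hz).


Noise spectral density = Vrms / sqrt(BW).
NSD = 17.81 / sqrt(9550)
NSD = 17.81 / 97.7241
NSD = 0.1822 uV/sqrt(Hz)

0.1822 uV/sqrt(Hz)


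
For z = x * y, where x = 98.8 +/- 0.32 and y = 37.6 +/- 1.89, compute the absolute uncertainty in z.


For a product z = x*y, the relative uncertainty is:
uz/z = sqrt((ux/x)^2 + (uy/y)^2)
Relative uncertainties: ux/x = 0.32/98.8 = 0.003239
uy/y = 1.89/37.6 = 0.050266
z = 98.8 * 37.6 = 3714.9
uz = 3714.9 * sqrt(0.003239^2 + 0.050266^2) = 187.119

187.119


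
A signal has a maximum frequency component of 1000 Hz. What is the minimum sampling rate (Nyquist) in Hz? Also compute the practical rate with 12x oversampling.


By Nyquist theorem, fs_min = 2 * fmax.
fs_min = 2 * 1000 = 2000 Hz
Practical rate = 12 * fs_min = 12 * 2000 = 24000 Hz

fs_min = 2000 Hz, fs_practical = 24000 Hz


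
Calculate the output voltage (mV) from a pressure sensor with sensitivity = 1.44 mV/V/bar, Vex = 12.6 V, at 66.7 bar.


Output = sensitivity * Vex * P.
Vout = 1.44 * 12.6 * 66.7
Vout = 18.144 * 66.7
Vout = 1210.2 mV

1210.2 mV


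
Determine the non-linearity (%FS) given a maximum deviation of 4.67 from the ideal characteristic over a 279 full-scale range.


Linearity error = (max deviation / full scale) * 100%.
Linearity = (4.67 / 279) * 100
Linearity = 1.674 %FS

1.674 %FS


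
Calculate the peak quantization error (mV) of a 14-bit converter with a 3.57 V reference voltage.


The maximum quantization error is +/- LSB/2.
LSB = Vref / 2^n = 3.57 / 16384 = 0.0002179 V
Max error = LSB / 2 = 0.0002179 / 2 = 0.00010895 V
Max error = 0.1089 mV

0.1089 mV


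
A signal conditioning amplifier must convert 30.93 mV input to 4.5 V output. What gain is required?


Gain = Vout / Vin (converting to same units).
G = 4.5 V / 30.93 mV
G = 4500.0 mV / 30.93 mV
G = 145.49

145.49


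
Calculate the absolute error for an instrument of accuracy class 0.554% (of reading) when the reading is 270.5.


Absolute error = (accuracy% / 100) * reading.
Error = (0.554 / 100) * 270.5
Error = 0.00554 * 270.5
Error = 1.4986

1.4986


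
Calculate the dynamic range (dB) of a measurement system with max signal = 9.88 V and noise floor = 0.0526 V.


Dynamic range = 20 * log10(Vmax / Vnoise).
DR = 20 * log10(9.88 / 0.0526)
DR = 20 * log10(187.83)
DR = 45.48 dB

45.48 dB


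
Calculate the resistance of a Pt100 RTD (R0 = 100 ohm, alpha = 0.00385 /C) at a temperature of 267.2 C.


The RTD equation: Rt = R0 * (1 + alpha * T).
Rt = 100 * (1 + 0.00385 * 267.2)
Rt = 100 * (1 + 1.02872)
Rt = 100 * 2.02872
Rt = 202.872 ohm

202.872 ohm


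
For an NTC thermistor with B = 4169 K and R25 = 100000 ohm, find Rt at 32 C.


NTC thermistor equation: Rt = R25 * exp(B * (1/T - 1/T25)).
T in Kelvin: 305.15 K, T25 = 298.15 K
1/T - 1/T25 = 1/305.15 - 1/298.15 = -7.694e-05
B * (1/T - 1/T25) = 4169 * -7.694e-05 = -0.3208
Rt = 100000 * exp(-0.3208) = 72559.7 ohm

72559.7 ohm


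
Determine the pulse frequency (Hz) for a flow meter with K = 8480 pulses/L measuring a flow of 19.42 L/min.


Frequency = K * Q / 60 (converting L/min to L/s).
f = 8480 * 19.42 / 60
f = 164681.6 / 60
f = 2744.69 Hz

2744.69 Hz


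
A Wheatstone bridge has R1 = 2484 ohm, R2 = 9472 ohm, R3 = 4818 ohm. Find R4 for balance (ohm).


At balance: R1*R4 = R2*R3, so R4 = R2*R3/R1.
R4 = 9472 * 4818 / 2484
R4 = 45636096 / 2484
R4 = 18372.02 ohm

18372.02 ohm


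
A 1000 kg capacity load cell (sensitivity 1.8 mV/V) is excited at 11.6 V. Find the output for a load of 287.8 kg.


Vout = rated_output * Vex * (load / capacity).
Vout = 1.8 * 11.6 * (287.8 / 1000)
Vout = 1.8 * 11.6 * 0.2878
Vout = 6.009 mV

6.009 mV


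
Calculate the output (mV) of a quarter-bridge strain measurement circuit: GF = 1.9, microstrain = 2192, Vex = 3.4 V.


Quarter bridge output: Vout = (GF * epsilon * Vex) / 4.
Vout = (1.9 * 2192e-6 * 3.4) / 4
Vout = 0.01416032 / 4 V
Vout = 0.00354008 V = 3.5401 mV

3.5401 mV


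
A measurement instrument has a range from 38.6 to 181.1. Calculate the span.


Span = upper range - lower range.
Span = 181.1 - (38.6)
Span = 142.5

142.5


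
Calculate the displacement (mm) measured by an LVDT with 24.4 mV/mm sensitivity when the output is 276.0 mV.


Displacement = Vout / sensitivity.
d = 276.0 / 24.4
d = 11.311 mm

11.311 mm


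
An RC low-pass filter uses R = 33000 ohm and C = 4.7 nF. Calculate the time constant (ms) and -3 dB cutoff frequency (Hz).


Time constant: tau = R * C.
tau = 33000 * 4.70e-09 = 0.0001551 s
tau = 0.1551 ms
Cutoff frequency: fc = 1 / (2*pi*R*C).
fc = 1 / (2*pi*0.0001551) = 1026.14 Hz

tau = 0.1551 ms, fc = 1026.14 Hz


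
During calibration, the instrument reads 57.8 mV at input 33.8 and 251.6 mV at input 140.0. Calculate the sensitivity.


Sensitivity = (y2 - y1) / (x2 - x1).
S = (251.6 - 57.8) / (140.0 - 33.8)
S = 193.8 / 106.2
S = 1.8249 mV/unit

1.8249 mV/unit


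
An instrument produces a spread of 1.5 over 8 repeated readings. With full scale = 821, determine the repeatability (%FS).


Repeatability = (spread / full scale) * 100%.
R = (1.5 / 821) * 100
R = 0.183 %FS

0.183 %FS


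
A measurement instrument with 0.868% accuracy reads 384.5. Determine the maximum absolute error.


Absolute error = (accuracy% / 100) * reading.
Error = (0.868 / 100) * 384.5
Error = 0.00868 * 384.5
Error = 3.3375

3.3375


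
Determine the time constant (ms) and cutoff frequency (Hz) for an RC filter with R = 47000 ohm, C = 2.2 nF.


Time constant: tau = R * C.
tau = 47000 * 2.20e-09 = 0.0001034 s
tau = 0.1034 ms
Cutoff frequency: fc = 1 / (2*pi*R*C).
fc = 1 / (2*pi*0.0001034) = 1539.22 Hz

tau = 0.1034 ms, fc = 1539.22 Hz


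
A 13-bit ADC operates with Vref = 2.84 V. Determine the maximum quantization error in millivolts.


The maximum quantization error is +/- LSB/2.
LSB = Vref / 2^n = 2.84 / 8192 = 0.00034668 V
Max error = LSB / 2 = 0.00034668 / 2 = 0.00017334 V
Max error = 0.1733 mV

0.1733 mV


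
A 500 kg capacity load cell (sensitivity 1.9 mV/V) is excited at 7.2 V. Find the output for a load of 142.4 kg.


Vout = rated_output * Vex * (load / capacity).
Vout = 1.9 * 7.2 * (142.4 / 500)
Vout = 1.9 * 7.2 * 0.2848
Vout = 3.896 mV

3.896 mV


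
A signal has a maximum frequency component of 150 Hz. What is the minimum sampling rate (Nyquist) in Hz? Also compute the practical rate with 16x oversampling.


By Nyquist theorem, fs_min = 2 * fmax.
fs_min = 2 * 150 = 300 Hz
Practical rate = 16 * fs_min = 16 * 300 = 4800 Hz

fs_min = 300 Hz, fs_practical = 4800 Hz


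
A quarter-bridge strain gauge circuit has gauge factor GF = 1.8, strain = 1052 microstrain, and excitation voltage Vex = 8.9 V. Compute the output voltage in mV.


Quarter bridge output: Vout = (GF * epsilon * Vex) / 4.
Vout = (1.8 * 1052e-6 * 8.9) / 4
Vout = 0.01685304 / 4 V
Vout = 0.00421326 V = 4.2133 mV

4.2133 mV


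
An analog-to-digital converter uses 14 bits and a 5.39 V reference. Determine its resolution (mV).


The resolution (LSB) of an ADC is Vref / 2^n.
LSB = 5.39 / 2^14
LSB = 5.39 / 16384
LSB = 0.00032898 V = 0.32897949 mV

0.32897949 mV


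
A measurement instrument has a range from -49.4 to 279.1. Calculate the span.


Span = upper range - lower range.
Span = 279.1 - (-49.4)
Span = 328.5

328.5


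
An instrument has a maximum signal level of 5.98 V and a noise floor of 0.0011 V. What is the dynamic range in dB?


Dynamic range = 20 * log10(Vmax / Vnoise).
DR = 20 * log10(5.98 / 0.0011)
DR = 20 * log10(5436.36)
DR = 74.71 dB

74.71 dB


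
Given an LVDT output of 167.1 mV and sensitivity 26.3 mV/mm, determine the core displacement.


Displacement = Vout / sensitivity.
d = 167.1 / 26.3
d = 6.354 mm

6.354 mm


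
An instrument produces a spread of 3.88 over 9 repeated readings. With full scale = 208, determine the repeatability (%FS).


Repeatability = (spread / full scale) * 100%.
R = (3.88 / 208) * 100
R = 1.865 %FS

1.865 %FS


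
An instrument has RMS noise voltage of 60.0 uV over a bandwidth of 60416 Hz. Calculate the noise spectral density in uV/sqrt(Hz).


Noise spectral density = Vrms / sqrt(BW).
NSD = 60.0 / sqrt(60416)
NSD = 60.0 / 245.7967
NSD = 0.2441 uV/sqrt(Hz)

0.2441 uV/sqrt(Hz)


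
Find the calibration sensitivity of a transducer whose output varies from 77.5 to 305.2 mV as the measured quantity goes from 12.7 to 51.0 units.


Sensitivity = (y2 - y1) / (x2 - x1).
S = (305.2 - 77.5) / (51.0 - 12.7)
S = 227.7 / 38.3
S = 5.9452 mV/unit

5.9452 mV/unit


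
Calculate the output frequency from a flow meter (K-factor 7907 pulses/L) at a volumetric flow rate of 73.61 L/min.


Frequency = K * Q / 60 (converting L/min to L/s).
f = 7907 * 73.61 / 60
f = 582034.27 / 60
f = 9700.57 Hz

9700.57 Hz


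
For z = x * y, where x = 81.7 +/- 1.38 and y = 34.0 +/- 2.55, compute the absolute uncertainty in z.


For a product z = x*y, the relative uncertainty is:
uz/z = sqrt((ux/x)^2 + (uy/y)^2)
Relative uncertainties: ux/x = 1.38/81.7 = 0.016891
uy/y = 2.55/34.0 = 0.075
z = 81.7 * 34.0 = 2777.8
uz = 2777.8 * sqrt(0.016891^2 + 0.075^2) = 213.553

213.553


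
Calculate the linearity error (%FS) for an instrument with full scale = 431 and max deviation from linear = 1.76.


Linearity error = (max deviation / full scale) * 100%.
Linearity = (1.76 / 431) * 100
Linearity = 0.408 %FS

0.408 %FS


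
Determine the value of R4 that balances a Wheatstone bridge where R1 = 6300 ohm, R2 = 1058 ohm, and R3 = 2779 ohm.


At balance: R1*R4 = R2*R3, so R4 = R2*R3/R1.
R4 = 1058 * 2779 / 6300
R4 = 2940182 / 6300
R4 = 466.7 ohm

466.7 ohm


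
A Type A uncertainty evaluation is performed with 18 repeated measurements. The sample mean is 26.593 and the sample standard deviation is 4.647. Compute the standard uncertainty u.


The standard uncertainty for Type A evaluation is u = s / sqrt(n).
u = 4.647 / sqrt(18)
u = 4.647 / 4.2426
u = 1.0953

1.0953


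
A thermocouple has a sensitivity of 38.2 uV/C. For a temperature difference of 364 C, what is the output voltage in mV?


The thermocouple output V = sensitivity * dT.
V = 38.2 uV/C * 364 C
V = 13904.8 uV
V = 13.905 mV

13.905 mV


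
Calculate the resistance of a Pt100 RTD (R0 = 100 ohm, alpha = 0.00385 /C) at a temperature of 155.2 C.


The RTD equation: Rt = R0 * (1 + alpha * T).
Rt = 100 * (1 + 0.00385 * 155.2)
Rt = 100 * (1 + 0.59752)
Rt = 100 * 1.59752
Rt = 159.752 ohm

159.752 ohm


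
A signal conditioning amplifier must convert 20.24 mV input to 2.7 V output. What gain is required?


Gain = Vout / Vin (converting to same units).
G = 2.7 V / 20.24 mV
G = 2700.0 mV / 20.24 mV
G = 133.4

133.4


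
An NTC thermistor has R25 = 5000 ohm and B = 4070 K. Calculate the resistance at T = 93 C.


NTC thermistor equation: Rt = R25 * exp(B * (1/T - 1/T25)).
T in Kelvin: 366.15 K, T25 = 298.15 K
1/T - 1/T25 = 1/366.15 - 1/298.15 = -0.0006229
B * (1/T - 1/T25) = 4070 * -0.0006229 = -2.5352
Rt = 5000 * exp(-2.5352) = 396.2 ohm

396.2 ohm


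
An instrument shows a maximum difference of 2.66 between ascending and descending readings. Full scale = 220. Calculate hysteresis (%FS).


Hysteresis = (max difference / full scale) * 100%.
H = (2.66 / 220) * 100
H = 1.209 %FS

1.209 %FS


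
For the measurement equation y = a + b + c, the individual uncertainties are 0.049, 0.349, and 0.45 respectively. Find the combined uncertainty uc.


For a sum of independent quantities, uc = sqrt(u1^2 + u2^2 + u3^2).
uc = sqrt(0.049^2 + 0.349^2 + 0.45^2)
uc = sqrt(0.002401 + 0.121801 + 0.2025)
uc = 0.5716

0.5716


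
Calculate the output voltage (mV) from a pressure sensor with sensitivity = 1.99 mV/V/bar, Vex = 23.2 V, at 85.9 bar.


Output = sensitivity * Vex * P.
Vout = 1.99 * 23.2 * 85.9
Vout = 46.168 * 85.9
Vout = 3965.83 mV

3965.83 mV


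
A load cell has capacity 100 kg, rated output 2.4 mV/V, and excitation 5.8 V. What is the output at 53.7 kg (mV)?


Vout = rated_output * Vex * (load / capacity).
Vout = 2.4 * 5.8 * (53.7 / 100)
Vout = 2.4 * 5.8 * 0.537
Vout = 7.475 mV

7.475 mV


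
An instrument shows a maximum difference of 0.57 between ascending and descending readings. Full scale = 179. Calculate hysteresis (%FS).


Hysteresis = (max difference / full scale) * 100%.
H = (0.57 / 179) * 100
H = 0.318 %FS

0.318 %FS


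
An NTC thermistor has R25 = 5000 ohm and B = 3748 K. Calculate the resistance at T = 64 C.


NTC thermistor equation: Rt = R25 * exp(B * (1/T - 1/T25)).
T in Kelvin: 337.15 K, T25 = 298.15 K
1/T - 1/T25 = 1/337.15 - 1/298.15 = -0.00038798
B * (1/T - 1/T25) = 3748 * -0.00038798 = -1.4541
Rt = 5000 * exp(-1.4541) = 1168.0 ohm

1168.0 ohm


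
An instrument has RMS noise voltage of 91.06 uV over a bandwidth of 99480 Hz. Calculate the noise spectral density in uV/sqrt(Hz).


Noise spectral density = Vrms / sqrt(BW).
NSD = 91.06 / sqrt(99480)
NSD = 91.06 / 315.4045
NSD = 0.2887 uV/sqrt(Hz)

0.2887 uV/sqrt(Hz)


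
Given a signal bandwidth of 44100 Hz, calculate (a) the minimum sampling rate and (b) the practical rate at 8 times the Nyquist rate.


By Nyquist theorem, fs_min = 2 * fmax.
fs_min = 2 * 44100 = 88200 Hz
Practical rate = 8 * fs_min = 8 * 88200 = 705600 Hz

fs_min = 88200 Hz, fs_practical = 705600 Hz


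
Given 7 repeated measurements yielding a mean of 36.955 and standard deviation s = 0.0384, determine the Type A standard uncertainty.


The standard uncertainty for Type A evaluation is u = s / sqrt(n).
u = 0.0384 / sqrt(7)
u = 0.0384 / 2.6458
u = 0.0145

0.0145


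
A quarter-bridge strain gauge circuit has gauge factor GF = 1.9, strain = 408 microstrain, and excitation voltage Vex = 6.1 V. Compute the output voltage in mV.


Quarter bridge output: Vout = (GF * epsilon * Vex) / 4.
Vout = (1.9 * 408e-6 * 6.1) / 4
Vout = 0.00472872 / 4 V
Vout = 0.00118218 V = 1.1822 mV

1.1822 mV


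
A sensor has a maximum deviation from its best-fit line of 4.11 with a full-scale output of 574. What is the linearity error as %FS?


Linearity error = (max deviation / full scale) * 100%.
Linearity = (4.11 / 574) * 100
Linearity = 0.716 %FS

0.716 %FS


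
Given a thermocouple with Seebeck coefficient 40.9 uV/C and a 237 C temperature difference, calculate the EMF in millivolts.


The thermocouple output V = sensitivity * dT.
V = 40.9 uV/C * 237 C
V = 9693.3 uV
V = 9.693 mV

9.693 mV


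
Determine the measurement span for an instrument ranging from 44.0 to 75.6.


Span = upper range - lower range.
Span = 75.6 - (44.0)
Span = 31.6

31.6


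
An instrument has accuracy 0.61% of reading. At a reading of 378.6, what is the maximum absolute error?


Absolute error = (accuracy% / 100) * reading.
Error = (0.61 / 100) * 378.6
Error = 0.0061 * 378.6
Error = 2.3095

2.3095


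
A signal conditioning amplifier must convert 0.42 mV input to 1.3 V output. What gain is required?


Gain = Vout / Vin (converting to same units).
G = 1.3 V / 0.42 mV
G = 1300.0 mV / 0.42 mV
G = 3095.24

3095.24


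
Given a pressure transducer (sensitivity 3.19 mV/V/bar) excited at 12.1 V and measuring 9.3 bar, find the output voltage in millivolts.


Output = sensitivity * Vex * P.
Vout = 3.19 * 12.1 * 9.3
Vout = 38.599 * 9.3
Vout = 358.97 mV

358.97 mV


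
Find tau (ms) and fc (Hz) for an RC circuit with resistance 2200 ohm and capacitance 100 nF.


Time constant: tau = R * C.
tau = 2200 * 1.00e-07 = 0.00022 s
tau = 0.22 ms
Cutoff frequency: fc = 1 / (2*pi*R*C).
fc = 1 / (2*pi*0.00022) = 723.43 Hz

tau = 0.22 ms, fc = 723.43 Hz


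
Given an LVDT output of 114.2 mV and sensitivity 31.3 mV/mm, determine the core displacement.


Displacement = Vout / sensitivity.
d = 114.2 / 31.3
d = 3.649 mm

3.649 mm


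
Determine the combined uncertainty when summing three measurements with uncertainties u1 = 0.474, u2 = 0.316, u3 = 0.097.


For a sum of independent quantities, uc = sqrt(u1^2 + u2^2 + u3^2).
uc = sqrt(0.474^2 + 0.316^2 + 0.097^2)
uc = sqrt(0.224676 + 0.099856 + 0.009409)
uc = 0.5779

0.5779


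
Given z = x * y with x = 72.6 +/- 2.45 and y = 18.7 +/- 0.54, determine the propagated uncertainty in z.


For a product z = x*y, the relative uncertainty is:
uz/z = sqrt((ux/x)^2 + (uy/y)^2)
Relative uncertainties: ux/x = 2.45/72.6 = 0.033747
uy/y = 0.54/18.7 = 0.028877
z = 72.6 * 18.7 = 1357.6
uz = 1357.6 * sqrt(0.033747^2 + 0.028877^2) = 60.299

60.299


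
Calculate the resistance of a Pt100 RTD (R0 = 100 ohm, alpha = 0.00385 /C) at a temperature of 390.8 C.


The RTD equation: Rt = R0 * (1 + alpha * T).
Rt = 100 * (1 + 0.00385 * 390.8)
Rt = 100 * (1 + 1.50458)
Rt = 100 * 2.50458
Rt = 250.458 ohm

250.458 ohm


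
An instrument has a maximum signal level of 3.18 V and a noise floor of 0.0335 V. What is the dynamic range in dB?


Dynamic range = 20 * log10(Vmax / Vnoise).
DR = 20 * log10(3.18 / 0.0335)
DR = 20 * log10(94.93)
DR = 39.55 dB

39.55 dB


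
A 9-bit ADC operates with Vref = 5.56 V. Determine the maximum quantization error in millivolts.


The maximum quantization error is +/- LSB/2.
LSB = Vref / 2^n = 5.56 / 512 = 0.01085937 V
Max error = LSB / 2 = 0.01085937 / 2 = 0.00542969 V
Max error = 5.4297 mV

5.4297 mV


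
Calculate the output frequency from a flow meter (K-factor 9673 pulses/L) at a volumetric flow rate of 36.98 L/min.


Frequency = K * Q / 60 (converting L/min to L/s).
f = 9673 * 36.98 / 60
f = 357707.54 / 60
f = 5961.79 Hz

5961.79 Hz


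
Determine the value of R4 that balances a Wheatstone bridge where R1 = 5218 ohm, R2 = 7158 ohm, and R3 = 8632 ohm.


At balance: R1*R4 = R2*R3, so R4 = R2*R3/R1.
R4 = 7158 * 8632 / 5218
R4 = 61787856 / 5218
R4 = 11841.29 ohm

11841.29 ohm


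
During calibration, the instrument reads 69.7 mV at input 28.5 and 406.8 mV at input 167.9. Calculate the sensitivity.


Sensitivity = (y2 - y1) / (x2 - x1).
S = (406.8 - 69.7) / (167.9 - 28.5)
S = 337.1 / 139.4
S = 2.4182 mV/unit

2.4182 mV/unit


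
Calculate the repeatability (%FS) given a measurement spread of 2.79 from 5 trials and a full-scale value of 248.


Repeatability = (spread / full scale) * 100%.
R = (2.79 / 248) * 100
R = 1.125 %FS

1.125 %FS


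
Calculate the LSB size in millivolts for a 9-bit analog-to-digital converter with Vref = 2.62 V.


The resolution (LSB) of an ADC is Vref / 2^n.
LSB = 2.62 / 2^9
LSB = 2.62 / 512
LSB = 0.00511719 V = 5.1171875 mV

5.1171875 mV


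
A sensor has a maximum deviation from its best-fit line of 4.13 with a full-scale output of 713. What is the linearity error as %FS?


Linearity error = (max deviation / full scale) * 100%.
Linearity = (4.13 / 713) * 100
Linearity = 0.579 %FS

0.579 %FS


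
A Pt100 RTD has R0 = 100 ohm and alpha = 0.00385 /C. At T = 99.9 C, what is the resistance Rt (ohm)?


The RTD equation: Rt = R0 * (1 + alpha * T).
Rt = 100 * (1 + 0.00385 * 99.9)
Rt = 100 * (1 + 0.384615)
Rt = 100 * 1.384615
Rt = 138.462 ohm

138.462 ohm


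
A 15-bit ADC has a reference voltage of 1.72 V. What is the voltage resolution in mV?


The resolution (LSB) of an ADC is Vref / 2^n.
LSB = 1.72 / 2^15
LSB = 1.72 / 32768
LSB = 5.249e-05 V = 0.05249023 mV

0.05249023 mV


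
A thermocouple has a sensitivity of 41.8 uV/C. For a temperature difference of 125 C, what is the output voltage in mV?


The thermocouple output V = sensitivity * dT.
V = 41.8 uV/C * 125 C
V = 5225.0 uV
V = 5.225 mV

5.225 mV


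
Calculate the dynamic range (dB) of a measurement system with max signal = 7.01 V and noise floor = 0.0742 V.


Dynamic range = 20 * log10(Vmax / Vnoise).
DR = 20 * log10(7.01 / 0.0742)
DR = 20 * log10(94.47)
DR = 39.51 dB

39.51 dB


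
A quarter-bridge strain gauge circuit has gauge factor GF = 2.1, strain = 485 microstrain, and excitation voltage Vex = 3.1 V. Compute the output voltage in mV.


Quarter bridge output: Vout = (GF * epsilon * Vex) / 4.
Vout = (2.1 * 485e-6 * 3.1) / 4
Vout = 0.00315735 / 4 V
Vout = 0.00078934 V = 0.7893 mV

0.7893 mV


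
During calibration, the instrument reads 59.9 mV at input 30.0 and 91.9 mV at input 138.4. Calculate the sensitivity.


Sensitivity = (y2 - y1) / (x2 - x1).
S = (91.9 - 59.9) / (138.4 - 30.0)
S = 32.0 / 108.4
S = 0.2952 mV/unit

0.2952 mV/unit


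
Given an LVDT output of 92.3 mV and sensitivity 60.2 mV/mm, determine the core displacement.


Displacement = Vout / sensitivity.
d = 92.3 / 60.2
d = 1.533 mm

1.533 mm


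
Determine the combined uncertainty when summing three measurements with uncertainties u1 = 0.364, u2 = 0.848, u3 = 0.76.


For a sum of independent quantities, uc = sqrt(u1^2 + u2^2 + u3^2).
uc = sqrt(0.364^2 + 0.848^2 + 0.76^2)
uc = sqrt(0.132496 + 0.719104 + 0.5776)
uc = 1.1955

1.1955


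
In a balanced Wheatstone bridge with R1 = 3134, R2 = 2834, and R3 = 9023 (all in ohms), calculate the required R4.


At balance: R1*R4 = R2*R3, so R4 = R2*R3/R1.
R4 = 2834 * 9023 / 3134
R4 = 25571182 / 3134
R4 = 8159.28 ohm

8159.28 ohm


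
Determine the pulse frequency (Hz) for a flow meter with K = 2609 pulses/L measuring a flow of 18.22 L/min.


Frequency = K * Q / 60 (converting L/min to L/s).
f = 2609 * 18.22 / 60
f = 47535.98 / 60
f = 792.27 Hz

792.27 Hz


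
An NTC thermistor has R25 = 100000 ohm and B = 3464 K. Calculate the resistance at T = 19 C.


NTC thermistor equation: Rt = R25 * exp(B * (1/T - 1/T25)).
T in Kelvin: 292.15 K, T25 = 298.15 K
1/T - 1/T25 = 1/292.15 - 1/298.15 = 6.888e-05
B * (1/T - 1/T25) = 3464 * 6.888e-05 = 0.2386
Rt = 100000 * exp(0.2386) = 126948.3 ohm

126948.3 ohm


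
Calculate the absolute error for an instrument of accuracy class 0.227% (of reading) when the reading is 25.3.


Absolute error = (accuracy% / 100) * reading.
Error = (0.227 / 100) * 25.3
Error = 0.00227 * 25.3
Error = 0.0574

0.0574


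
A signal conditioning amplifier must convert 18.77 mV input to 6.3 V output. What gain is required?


Gain = Vout / Vin (converting to same units).
G = 6.3 V / 18.77 mV
G = 6300.0 mV / 18.77 mV
G = 335.64

335.64


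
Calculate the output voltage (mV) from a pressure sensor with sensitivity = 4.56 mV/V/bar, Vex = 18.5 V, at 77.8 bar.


Output = sensitivity * Vex * P.
Vout = 4.56 * 18.5 * 77.8
Vout = 84.36 * 77.8
Vout = 6563.21 mV

6563.21 mV


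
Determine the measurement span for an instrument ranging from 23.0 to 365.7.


Span = upper range - lower range.
Span = 365.7 - (23.0)
Span = 342.7

342.7


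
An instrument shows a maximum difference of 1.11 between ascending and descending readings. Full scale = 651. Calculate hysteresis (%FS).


Hysteresis = (max difference / full scale) * 100%.
H = (1.11 / 651) * 100
H = 0.171 %FS

0.171 %FS


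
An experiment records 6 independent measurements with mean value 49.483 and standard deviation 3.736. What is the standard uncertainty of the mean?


The standard uncertainty for Type A evaluation is u = s / sqrt(n).
u = 3.736 / sqrt(6)
u = 3.736 / 2.4495
u = 1.5252

1.5252


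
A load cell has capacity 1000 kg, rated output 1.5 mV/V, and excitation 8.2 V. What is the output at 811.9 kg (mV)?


Vout = rated_output * Vex * (load / capacity).
Vout = 1.5 * 8.2 * (811.9 / 1000)
Vout = 1.5 * 8.2 * 0.8119
Vout = 9.986 mV

9.986 mV


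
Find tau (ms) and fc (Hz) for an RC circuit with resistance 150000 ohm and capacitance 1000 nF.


Time constant: tau = R * C.
tau = 150000 * 1.00e-06 = 0.15 s
tau = 150.0 ms
Cutoff frequency: fc = 1 / (2*pi*R*C).
fc = 1 / (2*pi*0.15) = 1.06 Hz

tau = 150.0 ms, fc = 1.06 Hz


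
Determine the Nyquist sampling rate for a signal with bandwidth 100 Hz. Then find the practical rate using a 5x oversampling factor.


By Nyquist theorem, fs_min = 2 * fmax.
fs_min = 2 * 100 = 200 Hz
Practical rate = 5 * fs_min = 5 * 200 = 1000 Hz

fs_min = 200 Hz, fs_practical = 1000 Hz


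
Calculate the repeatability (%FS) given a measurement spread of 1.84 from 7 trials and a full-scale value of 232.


Repeatability = (spread / full scale) * 100%.
R = (1.84 / 232) * 100
R = 0.793 %FS

0.793 %FS


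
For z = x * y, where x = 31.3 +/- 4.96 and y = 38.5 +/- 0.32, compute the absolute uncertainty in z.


For a product z = x*y, the relative uncertainty is:
uz/z = sqrt((ux/x)^2 + (uy/y)^2)
Relative uncertainties: ux/x = 4.96/31.3 = 0.158466
uy/y = 0.32/38.5 = 0.008312
z = 31.3 * 38.5 = 1205.0
uz = 1205.0 * sqrt(0.158466^2 + 0.008312^2) = 191.222

191.222


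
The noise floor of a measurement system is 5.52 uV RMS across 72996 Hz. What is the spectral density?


Noise spectral density = Vrms / sqrt(BW).
NSD = 5.52 / sqrt(72996)
NSD = 5.52 / 270.1777
NSD = 0.0204 uV/sqrt(Hz)

0.0204 uV/sqrt(Hz)


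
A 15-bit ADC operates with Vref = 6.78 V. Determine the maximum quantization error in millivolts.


The maximum quantization error is +/- LSB/2.
LSB = Vref / 2^n = 6.78 / 32768 = 0.00020691 V
Max error = LSB / 2 = 0.00020691 / 2 = 0.00010345 V
Max error = 0.1035 mV

0.1035 mV


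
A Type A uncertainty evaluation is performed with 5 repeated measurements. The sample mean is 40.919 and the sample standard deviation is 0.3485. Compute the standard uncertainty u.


The standard uncertainty for Type A evaluation is u = s / sqrt(n).
u = 0.3485 / sqrt(5)
u = 0.3485 / 2.2361
u = 0.1559

0.1559


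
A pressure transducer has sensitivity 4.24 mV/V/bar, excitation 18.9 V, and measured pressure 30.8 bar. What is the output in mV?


Output = sensitivity * Vex * P.
Vout = 4.24 * 18.9 * 30.8
Vout = 80.136 * 30.8
Vout = 2468.19 mV

2468.19 mV


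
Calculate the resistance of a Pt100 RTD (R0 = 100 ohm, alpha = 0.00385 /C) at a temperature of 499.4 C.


The RTD equation: Rt = R0 * (1 + alpha * T).
Rt = 100 * (1 + 0.00385 * 499.4)
Rt = 100 * (1 + 1.92269)
Rt = 100 * 2.92269
Rt = 292.269 ohm

292.269 ohm


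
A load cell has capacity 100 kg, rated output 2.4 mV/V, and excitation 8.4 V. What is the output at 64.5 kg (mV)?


Vout = rated_output * Vex * (load / capacity).
Vout = 2.4 * 8.4 * (64.5 / 100)
Vout = 2.4 * 8.4 * 0.645
Vout = 13.003 mV

13.003 mV


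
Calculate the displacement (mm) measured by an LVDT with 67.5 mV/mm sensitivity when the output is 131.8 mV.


Displacement = Vout / sensitivity.
d = 131.8 / 67.5
d = 1.953 mm

1.953 mm


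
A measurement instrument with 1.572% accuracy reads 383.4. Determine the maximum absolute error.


Absolute error = (accuracy% / 100) * reading.
Error = (1.572 / 100) * 383.4
Error = 0.01572 * 383.4
Error = 6.027

6.027


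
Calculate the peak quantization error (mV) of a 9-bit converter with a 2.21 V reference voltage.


The maximum quantization error is +/- LSB/2.
LSB = Vref / 2^n = 2.21 / 512 = 0.00431641 V
Max error = LSB / 2 = 0.00431641 / 2 = 0.0021582 V
Max error = 2.1582 mV

2.1582 mV


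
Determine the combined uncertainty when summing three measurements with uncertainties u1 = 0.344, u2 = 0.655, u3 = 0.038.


For a sum of independent quantities, uc = sqrt(u1^2 + u2^2 + u3^2).
uc = sqrt(0.344^2 + 0.655^2 + 0.038^2)
uc = sqrt(0.118336 + 0.429025 + 0.001444)
uc = 0.7408

0.7408


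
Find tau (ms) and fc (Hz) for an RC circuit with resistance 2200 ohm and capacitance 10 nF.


Time constant: tau = R * C.
tau = 2200 * 1.00e-08 = 2.2e-05 s
tau = 0.022 ms
Cutoff frequency: fc = 1 / (2*pi*R*C).
fc = 1 / (2*pi*2.2e-05) = 7234.32 Hz

tau = 0.022 ms, fc = 7234.32 Hz


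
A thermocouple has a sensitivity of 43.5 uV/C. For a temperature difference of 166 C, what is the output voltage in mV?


The thermocouple output V = sensitivity * dT.
V = 43.5 uV/C * 166 C
V = 7221.0 uV
V = 7.221 mV

7.221 mV
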